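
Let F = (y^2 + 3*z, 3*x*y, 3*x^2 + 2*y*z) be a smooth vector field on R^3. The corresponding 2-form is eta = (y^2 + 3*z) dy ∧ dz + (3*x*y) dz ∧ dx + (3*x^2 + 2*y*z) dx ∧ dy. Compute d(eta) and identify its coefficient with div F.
d(eta) = (3*x + 2*y) dx ∧ dy ∧ dz; div F = 3*x + 2*y

For a 2-form in R^3 of the form above, applying d gives a 3-form with coefficient ∂P/∂x + ∂Q/∂y + ∂R/∂z:
  ∂P/∂x = 0
  ∂Q/∂y = 3*x
  ∂R/∂z = 2*y
Sum = 3*x + 2*y, which is exactly div F.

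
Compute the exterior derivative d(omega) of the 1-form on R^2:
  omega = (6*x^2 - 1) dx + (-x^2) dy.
d(omega) = (-2*x) dx ∧ dy

For a 1-form omega = sum_i f_i dx_i, the exterior derivative is
  d(omega) = sum_{i < j} (∂f_j/∂x_i - ∂f_i/∂x_j) dx_i ∧ dx_j.
  coefficient of dx ∧ dy: ∂f_2/∂x - ∂f_1/∂y = ∂(-x^2)/∂x - ∂(6*x^2 - 1)/∂y = -2*x
Assembling: d(omega) = (-2*x) dx ∧ dy.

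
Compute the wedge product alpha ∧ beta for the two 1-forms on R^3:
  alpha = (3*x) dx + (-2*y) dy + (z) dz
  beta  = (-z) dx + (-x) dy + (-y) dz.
alpha ∧ beta = (-3*x^2 - 2*y*z) dx ∧ dy + (-3*x*y + z^2) dx ∧ dz + (x*z + 2*y^2) dy ∧ dz

Distribute the wedge, using dx_i ∧ dx_j = -dx_j ∧ dx_i and dx_i ∧ dx_i = 0. For each pair (i, j) with i < j, the coefficient of dx_i ∧ dx_j in alpha ∧ beta is (alpha_i * beta_j - alpha_j * beta_i). Collecting: alpha ∧ beta = (-3*x^2 - 2*y*z) dx ∧ dy + (-3*x*y + z^2) dx ∧ dz + (x*z + 2*y^2) dy ∧ dz.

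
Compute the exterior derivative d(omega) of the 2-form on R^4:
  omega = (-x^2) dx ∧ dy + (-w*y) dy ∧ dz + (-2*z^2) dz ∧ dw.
d(omega) = (-y) dy ∧ dz ∧ dw

For a 2-form omega = sum_{i<j} g_{ij} dx_i ∧ dx_j, the exterior derivative is
  d(omega) = sum_{i<j} d(g_{ij}) ∧ dx_i ∧ dx_j = sum_{i<j, k} (∂g_{ij}/∂x_k) dx_k ∧ dx_i ∧ dx_j.
Expand each term, using dx_k ∧ dx_i ∧ dx_j = sgn(permutation) dx_{(a)} ∧ dx_{(b)} ∧ dx_{(c)} with (a < b < c) sorted:
  d(-w*y) includes (∂/∂w)(-w*y) dw = (-y) dw, which multiplied by dy ∧ dz gives (-y) dy ∧ dz ∧ dw
Collecting like 3-forms: d(omega) = (-y) dy ∧ dz ∧ dw.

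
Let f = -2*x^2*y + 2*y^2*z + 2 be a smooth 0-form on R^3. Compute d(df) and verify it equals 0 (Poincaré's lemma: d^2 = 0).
d(df) = 0

Step 1: df = sum_i (∂f/∂x_i) dx_i = (-4*x*y) dx + (-2*x^2 + 4*y*z) dy + (2*y^2) dz.
Step 2: Apply d again. Using the 1-form formula, the coefficient of dx ∧ dy in d(df) is ∂^2 f/∂x ∂y - ∂^2 f/∂y ∂x = (-4*x) - (-4*x) = 0 (equality of mixed partials for smooth f).
Similarly for dx ∧ dz and dy ∧ dz — all coefficients vanish. So d(df) = 0.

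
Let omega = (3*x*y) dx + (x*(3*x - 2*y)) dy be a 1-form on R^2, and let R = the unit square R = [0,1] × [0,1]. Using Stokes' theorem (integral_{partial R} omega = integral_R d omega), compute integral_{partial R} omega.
integral_(partial R) omega = 1/2

Stokes: integral_partial_R omega = integral_R d omega with d omega = (∂Q/∂x - ∂P/∂y) dx ∧ dy.
  ∂Q/∂x = 6*x - 2*y
  ∂P/∂y = 3*x
  integrand = ∂Q/∂x - ∂P/∂y = 3*x - 2*y.
Integrating over R: integral_0^1 integral_0^1 (3*x - 2*y) dx dy = 1/2.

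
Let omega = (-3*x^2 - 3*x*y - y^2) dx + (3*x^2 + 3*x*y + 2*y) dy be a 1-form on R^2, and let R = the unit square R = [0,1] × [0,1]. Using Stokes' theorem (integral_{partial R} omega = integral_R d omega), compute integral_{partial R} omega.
integral_(partial R) omega = 7

Stokes: integral_partial_R omega = integral_R d omega with d omega = (∂Q/∂x - ∂P/∂y) dx ∧ dy.
  ∂Q/∂x = 6*x + 3*y
  ∂P/∂y = -3*x - 2*y
  integrand = ∂Q/∂x - ∂P/∂y = 9*x + 5*y.
Integrating over R: integral_0^1 integral_0^1 (9*x + 5*y) dx dy = 7.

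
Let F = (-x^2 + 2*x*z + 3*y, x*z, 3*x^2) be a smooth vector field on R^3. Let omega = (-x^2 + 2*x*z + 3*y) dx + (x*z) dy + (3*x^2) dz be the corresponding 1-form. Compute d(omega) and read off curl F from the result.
d(omega) = (-x) dy ∧ dz + (-4*x) dz ∧ dx + (z - 3) dx ∧ dy; curl F = (-x, -4*x, z - 3)

d omega = sum_{i<j} (∂f_j/∂x_i - ∂f_i/∂x_j) dx_i ∧ dx_j. Under the identification (dy ∧ dz, dz ∧ dx, dx ∧ dy) ↔ (e_x, e_y, e_z), the coefficients are exactly the components of curl F. Compute:
  ∂R/∂y - ∂Q/∂z = (0) - (x) = -x
  ∂P/∂z - ∂R/∂x = (2*x) - (6*x) = -4*x
  ∂Q/∂x - ∂P/∂y = (z) - (3) = z - 3.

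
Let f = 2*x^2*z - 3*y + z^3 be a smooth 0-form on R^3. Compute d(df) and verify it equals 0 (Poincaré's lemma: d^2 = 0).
d(df) = 0

Step 1: df = sum_i (∂f/∂x_i) dx_i = (4*x*z) dx + (-3) dy + (2*x^2 + 3*z^2) dz.
Step 2: Apply d again. Using the 1-form formula, the coefficient of dx ∧ dy in d(df) is ∂^2 f/∂x ∂y - ∂^2 f/∂y ∂x = (0) - (0) = 0 (equality of mixed partials for smooth f).
Similarly for dx ∧ dz and dy ∧ dz — all coefficients vanish. So d(df) = 0.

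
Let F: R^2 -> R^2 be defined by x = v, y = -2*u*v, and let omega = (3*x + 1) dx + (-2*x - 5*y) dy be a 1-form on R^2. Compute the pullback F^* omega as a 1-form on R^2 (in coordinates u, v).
F^* omega = (v^2*(4 - 20*u)) du + (-20*u^2*v + 4*u*v + 3*v + 1) dv

Using F^*(f dg) = (f ∘ F) d(g ∘ F), substitute each coordinate x_i by F_i(u, v) in f_i, and replace dx_i by d F_i = (∂F_i/∂u) du + (∂F_i/∂v) dv.
  For the x component: f_1(F) = 3*v + 1; d F_1 = (0) du + (1) dv
  For the y component: f_2(F) = 2*v*(5*u - 1); d F_2 = (-2*v) du + (-2*u) dv
Combining and collecting du, dv coefficients:
  coeff of du: v^2*(4 - 20*u)
  coeff of dv: -20*u^2*v + 4*u*v + 3*v + 1
F^* omega = (v^2*(4 - 20*u)) du + (-20*u^2*v + 4*u*v + 3*v + 1) dv.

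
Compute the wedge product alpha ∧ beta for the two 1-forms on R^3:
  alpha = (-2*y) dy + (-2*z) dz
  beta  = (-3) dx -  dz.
alpha ∧ beta = (-6*y) dx ∧ dy + (2*y) dy ∧ dz + (-6*z) dx ∧ dz

Distribute the wedge, using dx_i ∧ dx_j = -dx_j ∧ dx_i and dx_i ∧ dx_i = 0. For each pair (i, j) with i < j, the coefficient of dx_i ∧ dx_j in alpha ∧ beta is (alpha_i * beta_j - alpha_j * beta_i). Collecting: alpha ∧ beta = (-6*y) dx ∧ dy + (2*y) dy ∧ dz + (-6*z) dx ∧ dz.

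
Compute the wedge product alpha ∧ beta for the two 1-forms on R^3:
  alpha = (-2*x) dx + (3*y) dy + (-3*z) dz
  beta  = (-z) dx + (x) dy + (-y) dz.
alpha ∧ beta = (-2*x^2 + 3*y*z) dx ∧ dy + (2*x*y - 3*z^2) dx ∧ dz + (3*x*z - 3*y^2) dy ∧ dz

Distribute the wedge, using dx_i ∧ dx_j = -dx_j ∧ dx_i and dx_i ∧ dx_i = 0. For each pair (i, j) with i < j, the coefficient of dx_i ∧ dx_j in alpha ∧ beta is (alpha_i * beta_j - alpha_j * beta_i). Collecting: alpha ∧ beta = (-2*x^2 + 3*y*z) dx ∧ dy + (2*x*y - 3*z^2) dx ∧ dz + (3*x*z - 3*y^2) dy ∧ dz.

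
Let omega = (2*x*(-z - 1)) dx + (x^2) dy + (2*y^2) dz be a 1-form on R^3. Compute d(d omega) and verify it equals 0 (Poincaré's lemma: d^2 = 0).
d(d omega) = 0

Step 1: d omega = sum_{i<j} (∂f_j/∂x_i - ∂f_i/∂x_j) dx_i ∧ dx_j:
  coeff of dx ∧ dy: 2*x
  coeff of dx ∧ dz: 2*x
  coeff of dy ∧ dz: 4*y
Step 2: Apply d again to each 2-form coefficient. The only possible 3-form in R^3 is dx ∧ dy ∧ dz, with coefficient
  ∂(coeff of dy∧dz)/∂x - ∂(coeff of dx∧dz)/∂y + ∂(coeff of dx∧dy)/∂z
  = ∂/∂x (4*y) - ∂/∂y (2*x) + ∂/∂z (2*x).
Each of these terms simplifies to sums of mixed partials that cancel in pairs. The result is 0 (by equality of mixed partials for smooth functions — Schwarz / Clairaut).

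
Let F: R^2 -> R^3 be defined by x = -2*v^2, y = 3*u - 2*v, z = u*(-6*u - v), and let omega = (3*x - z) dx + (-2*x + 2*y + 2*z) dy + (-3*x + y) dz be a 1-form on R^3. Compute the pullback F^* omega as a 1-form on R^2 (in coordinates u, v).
F^* omega = (-72*u^2 - 72*u*v^2 + 15*u*v + 18*u - 6*v^3 + 14*v^2 - 12*v) du + (-24*u^2*v + 21*u^2 - 10*u*v^2 + 6*u*v - 12*u + 24*v^3 - 8*v^2 + 8*v) dv

Using F^*(f dg) = (f ∘ F) d(g ∘ F), substitute each coordinate x_i by F_i(u, v) in f_i, and replace dx_i by d F_i = (∂F_i/∂u) du + (∂F_i/∂v) dv.
  For the x component: f_1(F) = 6*u^2 + u*v - 6*v^2; d F_1 = (0) du + (-4*v) dv
  For the y component: f_2(F) = -12*u^2 - 2*u*v + 6*u + 4*v^2 - 4*v; d F_2 = (3) du + (-2) dv
  For the z component: f_3(F) = 3*u + 6*v^2 - 2*v; d F_3 = (-12*u - v) du + (-u) dv
Combining and collecting du, dv coefficients:
  coeff of du: -72*u^2 - 72*u*v^2 + 15*u*v + 18*u - 6*v^3 + 14*v^2 - 12*v
  coeff of dv: -24*u^2*v + 21*u^2 - 10*u*v^2 + 6*u*v - 12*u + 24*v^3 - 8*v^2 + 8*v
F^* omega = (-72*u^2 - 72*u*v^2 + 15*u*v + 18*u - 6*v^3 + 14*v^2 - 12*v) du + (-24*u^2*v + 21*u^2 - 10*u*v^2 + 6*u*v - 12*u + 24*v^3 - 8*v^2 + 8*v) dv.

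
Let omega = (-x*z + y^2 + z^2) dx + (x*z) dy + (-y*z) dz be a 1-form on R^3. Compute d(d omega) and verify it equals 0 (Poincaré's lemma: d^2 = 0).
d(d omega) = 0

Step 1: d omega = sum_{i<j} (∂f_j/∂x_i - ∂f_i/∂x_j) dx_i ∧ dx_j:
  coeff of dx ∧ dy: -2*y + z
  coeff of dx ∧ dz: x - 2*z
  coeff of dy ∧ dz: -x - z
Step 2: Apply d again to each 2-form coefficient. The only possible 3-form in R^3 is dx ∧ dy ∧ dz, with coefficient
  ∂(coeff of dy∧dz)/∂x - ∂(coeff of dx∧dz)/∂y + ∂(coeff of dx∧dy)/∂z
  = ∂/∂x (-x - z) - ∂/∂y (x - 2*z) + ∂/∂z (-2*y + z).
Each of these terms simplifies to sums of mixed partials that cancel in pairs. The result is 0 (by equality of mixed partials for smooth functions — Schwarz / Clairaut).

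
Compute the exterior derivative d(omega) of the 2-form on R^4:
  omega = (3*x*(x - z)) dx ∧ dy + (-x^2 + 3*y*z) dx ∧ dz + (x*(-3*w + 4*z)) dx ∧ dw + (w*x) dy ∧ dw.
d(omega) = (-3*x - 3*z) dx ∧ dy ∧ dz + (-4*x) dx ∧ dz ∧ dw + (w) dx ∧ dy ∧ dw

For a 2-form omega = sum_{i<j} g_{ij} dx_i ∧ dx_j, the exterior derivative is
  d(omega) = sum_{i<j} d(g_{ij}) ∧ dx_i ∧ dx_j = sum_{i<j, k} (∂g_{ij}/∂x_k) dx_k ∧ dx_i ∧ dx_j.
Expand each term, using dx_k ∧ dx_i ∧ dx_j = sgn(permutation) dx_{(a)} ∧ dx_{(b)} ∧ dx_{(c)} with (a < b < c) sorted:
  d(3*x*(x - z)) includes (∂/∂z)(3*x*(x - z)) dz = (-3*x) dz, which multiplied by dx ∧ dy gives (-3*x) dx ∧ dy ∧ dz
  d(-x^2 + 3*y*z) includes (∂/∂y)(-x^2 + 3*y*z) dy = (3*z) dy, which multiplied by dx ∧ dz gives (-3*z) dx ∧ dy ∧ dz
  d(x*(-3*w + 4*z)) includes (∂/∂z)(x*(-3*w + 4*z)) dz = (4*x) dz, which multiplied by dx ∧ dw gives (-4*x) dx ∧ dz ∧ dw
  d(w*x) includes (∂/∂x)(w*x) dx = (w) dx, which multiplied by dy ∧ dw gives (w) dx ∧ dy ∧ dw
Collecting like 3-forms: d(omega) = (-3*x - 3*z) dx ∧ dy ∧ dz + (-4*x) dx ∧ dz ∧ dw + (w) dx ∧ dy ∧ dw.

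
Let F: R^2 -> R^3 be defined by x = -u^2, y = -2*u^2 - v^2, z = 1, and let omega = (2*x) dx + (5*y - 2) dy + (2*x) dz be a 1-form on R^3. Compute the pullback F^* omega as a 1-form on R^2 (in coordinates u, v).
F^* omega = (4*u*(11*u^2 + 5*v^2 + 2)) du + (2*v*(10*u^2 + 5*v^2 + 2)) dv

Using F^*(f dg) = (f ∘ F) d(g ∘ F), substitute each coordinate x_i by F_i(u, v) in f_i, and replace dx_i by d F_i = (∂F_i/∂u) du + (∂F_i/∂v) dv.
  For the x component: f_1(F) = -2*u^2; d F_1 = (-2*u) du + (0) dv
  For the y component: f_2(F) = -10*u^2 - 5*v^2 - 2; d F_2 = (-4*u) du + (-2*v) dv
  For the z component: f_3(F) = -2*u^2; d F_3 = (0) du + (0) dv
Combining and collecting du, dv coefficients:
  coeff of du: 4*u*(11*u^2 + 5*v^2 + 2)
  coeff of dv: 2*v*(10*u^2 + 5*v^2 + 2)
F^* omega = (4*u*(11*u^2 + 5*v^2 + 2)) du + (2*v*(10*u^2 + 5*v^2 + 2)) dv.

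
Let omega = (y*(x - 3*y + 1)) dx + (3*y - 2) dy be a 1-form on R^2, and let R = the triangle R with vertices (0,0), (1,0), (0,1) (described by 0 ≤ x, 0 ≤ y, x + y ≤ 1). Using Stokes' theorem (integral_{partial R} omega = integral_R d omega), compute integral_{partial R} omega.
integral_(partial R) omega = 1/3

Stokes: integral_partial_R omega = integral_R d omega with d omega = (∂Q/∂x - ∂P/∂y) dx ∧ dy.
  ∂Q/∂x = 0
  ∂P/∂y = x - 6*y + 1
  integrand = ∂Q/∂x - ∂P/∂y = -x + 6*y - 1.
Integrating over R: integral_0^1 integral_0^{1-x} (-x + 6*y - 1) dy dx = 1/3.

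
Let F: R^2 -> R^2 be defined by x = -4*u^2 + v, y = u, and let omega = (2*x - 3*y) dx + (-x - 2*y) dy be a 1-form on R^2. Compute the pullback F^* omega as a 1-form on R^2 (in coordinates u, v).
F^* omega = (64*u^3 + 28*u^2 - 16*u*v - 2*u - v) du + (-8*u^2 - 3*u + 2*v) dv

Using F^*(f dg) = (f ∘ F) d(g ∘ F), substitute each coordinate x_i by F_i(u, v) in f_i, and replace dx_i by d F_i = (∂F_i/∂u) du + (∂F_i/∂v) dv.
  For the x component: f_1(F) = -8*u^2 - 3*u + 2*v; d F_1 = (-8*u) du + (1) dv
  For the y component: f_2(F) = 4*u^2 - 2*u - v; d F_2 = (1) du + (0) dv
Combining and collecting du, dv coefficients:
  coeff of du: 64*u^3 + 28*u^2 - 16*u*v - 2*u - v
  coeff of dv: -8*u^2 - 3*u + 2*v
F^* omega = (64*u^3 + 28*u^2 - 16*u*v - 2*u - v) du + (-8*u^2 - 3*u + 2*v) dv.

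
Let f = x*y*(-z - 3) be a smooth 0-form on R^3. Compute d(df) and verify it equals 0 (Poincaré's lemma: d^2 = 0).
d(df) = 0

Step 1: df = sum_i (∂f/∂x_i) dx_i = (y*(-z - 3)) dx + (x*(-z - 3)) dy + (-x*y) dz.
Step 2: Apply d again. Using the 1-form formula, the coefficient of dx ∧ dy in d(df) is ∂^2 f/∂x ∂y - ∂^2 f/∂y ∂x = (-z - 3) - (-z - 3) = 0 (equality of mixed partials for smooth f).
Similarly for dx ∧ dz and dy ∧ dz — all coefficients vanish. So d(df) = 0.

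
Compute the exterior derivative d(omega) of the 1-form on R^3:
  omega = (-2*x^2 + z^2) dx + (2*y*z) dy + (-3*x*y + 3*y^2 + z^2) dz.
d(omega) = (-3*y - 2*z) dx ∧ dz + (-3*x + 4*y) dy ∧ dz

For a 1-form omega = sum_i f_i dx_i, the exterior derivative is
  d(omega) = sum_{i < j} (∂f_j/∂x_i - ∂f_i/∂x_j) dx_i ∧ dx_j.
  coefficient of dx ∧ dz: ∂f_3/∂x - ∂f_1/∂z = ∂(-3*x*y + 3*y^2 + z^2)/∂x - ∂(-2*x^2 + z^2)/∂z = -3*y - 2*z
  coefficient of dy ∧ dz: ∂f_3/∂y - ∂f_2/∂z = ∂(-3*x*y + 3*y^2 + z^2)/∂y - ∂(2*y*z)/∂z = -3*x + 4*y
Assembling: d(omega) = (-3*y - 2*z) dx ∧ dz + (-3*x + 4*y) dy ∧ dz.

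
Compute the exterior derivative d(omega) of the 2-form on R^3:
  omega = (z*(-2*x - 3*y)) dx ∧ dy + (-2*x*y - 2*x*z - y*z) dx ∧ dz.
d(omega) = (-3*y + z) dx ∧ dy ∧ dz

For a 2-form omega = sum_{i<j} g_{ij} dx_i ∧ dx_j, the exterior derivative is
  d(omega) = sum_{i<j} d(g_{ij}) ∧ dx_i ∧ dx_j = sum_{i<j, k} (∂g_{ij}/∂x_k) dx_k ∧ dx_i ∧ dx_j.
Expand each term, using dx_k ∧ dx_i ∧ dx_j = sgn(permutation) dx_{(a)} ∧ dx_{(b)} ∧ dx_{(c)} with (a < b < c) sorted:
  d(z*(-2*x - 3*y)) includes (∂/∂z)(z*(-2*x - 3*y)) dz = (-2*x - 3*y) dz, which multiplied by dx ∧ dy gives (-2*x - 3*y) dx ∧ dy ∧ dz
  d(-2*x*y - 2*x*z - y*z) includes (∂/∂y)(-2*x*y - 2*x*z - y*z) dy = (-2*x - z) dy, which multiplied by dx ∧ dz gives (2*x + z) dx ∧ dy ∧ dz
Collecting like 3-forms: d(omega) = (-3*y + z) dx ∧ dy ∧ dz.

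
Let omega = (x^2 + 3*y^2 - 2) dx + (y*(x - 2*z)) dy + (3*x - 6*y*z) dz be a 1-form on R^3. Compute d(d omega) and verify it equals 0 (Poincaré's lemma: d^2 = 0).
d(d omega) = 0

Step 1: d omega = sum_{i<j} (∂f_j/∂x_i - ∂f_i/∂x_j) dx_i ∧ dx_j:
  coeff of dx ∧ dy: -5*y
  coeff of dx ∧ dz: 3
  coeff of dy ∧ dz: 2*y - 6*z
Step 2: Apply d again to each 2-form coefficient. The only possible 3-form in R^3 is dx ∧ dy ∧ dz, with coefficient
  ∂(coeff of dy∧dz)/∂x - ∂(coeff of dx∧dz)/∂y + ∂(coeff of dx∧dy)/∂z
  = ∂/∂x (2*y - 6*z) - ∂/∂y (3) + ∂/∂z (-5*y).
Each of these terms simplifies to sums of mixed partials that cancel in pairs. The result is 0 (by equality of mixed partials for smooth functions — Schwarz / Clairaut).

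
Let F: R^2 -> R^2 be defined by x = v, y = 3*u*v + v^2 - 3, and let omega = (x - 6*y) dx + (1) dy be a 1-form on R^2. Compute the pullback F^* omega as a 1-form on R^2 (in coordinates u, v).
F^* omega = (3*v) du + (-18*u*v + 3*u - 6*v^2 + 3*v + 18) dv

Using F^*(f dg) = (f ∘ F) d(g ∘ F), substitute each coordinate x_i by F_i(u, v) in f_i, and replace dx_i by d F_i = (∂F_i/∂u) du + (∂F_i/∂v) dv.
  For the x component: f_1(F) = -18*u*v - 6*v^2 + v + 18; d F_1 = (0) du + (1) dv
  For the y component: f_2(F) = 1; d F_2 = (3*v) du + (3*u + 2*v) dv
Combining and collecting du, dv coefficients:
  coeff of du: 3*v
  coeff of dv: -18*u*v + 3*u - 6*v^2 + 3*v + 18
F^* omega = (3*v) du + (-18*u*v + 3*u - 6*v^2 + 3*v + 18) dv.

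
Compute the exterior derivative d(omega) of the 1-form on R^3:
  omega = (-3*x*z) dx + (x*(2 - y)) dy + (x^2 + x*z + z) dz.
d(omega) = (2 - y) dx ∧ dy + (5*x + z) dx ∧ dz

For a 1-form omega = sum_i f_i dx_i, the exterior derivative is
  d(omega) = sum_{i < j} (∂f_j/∂x_i - ∂f_i/∂x_j) dx_i ∧ dx_j.
  coefficient of dx ∧ dy: ∂f_2/∂x - ∂f_1/∂y = ∂(x*(2 - y))/∂x - ∂(-3*x*z)/∂y = 2 - y
  coefficient of dx ∧ dz: ∂f_3/∂x - ∂f_1/∂z = ∂(x^2 + x*z + z)/∂x - ∂(-3*x*z)/∂z = 5*x + z
Assembling: d(omega) = (2 - y) dx ∧ dy + (5*x + z) dx ∧ dz.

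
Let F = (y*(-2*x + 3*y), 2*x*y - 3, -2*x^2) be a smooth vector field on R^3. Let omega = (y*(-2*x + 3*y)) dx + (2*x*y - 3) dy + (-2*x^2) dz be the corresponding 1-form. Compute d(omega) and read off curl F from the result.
d(omega) = (0) dy ∧ dz + (4*x) dz ∧ dx + (2*x - 4*y) dx ∧ dy; curl F = (0, 4*x, 2*x - 4*y)

d omega = sum_{i<j} (∂f_j/∂x_i - ∂f_i/∂x_j) dx_i ∧ dx_j. Under the identification (dy ∧ dz, dz ∧ dx, dx ∧ dy) ↔ (e_x, e_y, e_z), the coefficients are exactly the components of curl F. Compute:
  ∂R/∂y - ∂Q/∂z = (0) - (0) = 0
  ∂P/∂z - ∂R/∂x = (0) - (-4*x) = 4*x
  ∂Q/∂x - ∂P/∂y = (2*y) - (-2*x + 6*y) = 2*x - 4*y.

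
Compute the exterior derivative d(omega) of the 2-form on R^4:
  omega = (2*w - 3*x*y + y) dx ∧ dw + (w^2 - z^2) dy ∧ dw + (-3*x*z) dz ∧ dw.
d(omega) = (3*x - 1) dx ∧ dy ∧ dw + (2*z) dy ∧ dz ∧ dw + (-3*z) dx ∧ dz ∧ dw

For a 2-form omega = sum_{i<j} g_{ij} dx_i ∧ dx_j, the exterior derivative is
  d(omega) = sum_{i<j} d(g_{ij}) ∧ dx_i ∧ dx_j = sum_{i<j, k} (∂g_{ij}/∂x_k) dx_k ∧ dx_i ∧ dx_j.
Expand each term, using dx_k ∧ dx_i ∧ dx_j = sgn(permutation) dx_{(a)} ∧ dx_{(b)} ∧ dx_{(c)} with (a < b < c) sorted:
  d(2*w - 3*x*y + y) includes (∂/∂y)(2*w - 3*x*y + y) dy = (1 - 3*x) dy, which multiplied by dx ∧ dw gives (3*x - 1) dx ∧ dy ∧ dw
  d(w^2 - z^2) includes (∂/∂z)(w^2 - z^2) dz = (-2*z) dz, which multiplied by dy ∧ dw gives (2*z) dy ∧ dz ∧ dw
  d(-3*x*z) includes (∂/∂x)(-3*x*z) dx = (-3*z) dx, which multiplied by dz ∧ dw gives (-3*z) dx ∧ dz ∧ dw
Collecting like 3-forms: d(omega) = (3*x - 1) dx ∧ dy ∧ dw + (2*z) dy ∧ dz ∧ dw + (-3*z) dx ∧ dz ∧ dw.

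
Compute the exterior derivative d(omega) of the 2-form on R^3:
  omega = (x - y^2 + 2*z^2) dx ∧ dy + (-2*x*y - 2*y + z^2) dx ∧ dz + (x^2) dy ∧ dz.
d(omega) = (4*x + 4*z + 2) dx ∧ dy ∧ dz

For a 2-form omega = sum_{i<j} g_{ij} dx_i ∧ dx_j, the exterior derivative is
  d(omega) = sum_{i<j} d(g_{ij}) ∧ dx_i ∧ dx_j = sum_{i<j, k} (∂g_{ij}/∂x_k) dx_k ∧ dx_i ∧ dx_j.
Expand each term, using dx_k ∧ dx_i ∧ dx_j = sgn(permutation) dx_{(a)} ∧ dx_{(b)} ∧ dx_{(c)} with (a < b < c) sorted:
  d(x - y^2 + 2*z^2) includes (∂/∂z)(x - y^2 + 2*z^2) dz = (4*z) dz, which multiplied by dx ∧ dy gives (4*z) dx ∧ dy ∧ dz
  d(-2*x*y - 2*y + z^2) includes (∂/∂y)(-2*x*y - 2*y + z^2) dy = (-2*x - 2) dy, which multiplied by dx ∧ dz gives (2*x + 2) dx ∧ dy ∧ dz
  d(x^2) includes (∂/∂x)(x^2) dx = (2*x) dx, which multiplied by dy ∧ dz gives (2*x) dx ∧ dy ∧ dz
Collecting like 3-forms: d(omega) = (4*x + 4*z + 2) dx ∧ dy ∧ dz.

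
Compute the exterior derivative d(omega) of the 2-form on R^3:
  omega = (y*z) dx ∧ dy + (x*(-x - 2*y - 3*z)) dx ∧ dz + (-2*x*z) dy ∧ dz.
d(omega) = (2*x + y - 2*z) dx ∧ dy ∧ dz

For a 2-form omega = sum_{i<j} g_{ij} dx_i ∧ dx_j, the exterior derivative is
  d(omega) = sum_{i<j} d(g_{ij}) ∧ dx_i ∧ dx_j = sum_{i<j, k} (∂g_{ij}/∂x_k) dx_k ∧ dx_i ∧ dx_j.
Expand each term, using dx_k ∧ dx_i ∧ dx_j = sgn(permutation) dx_{(a)} ∧ dx_{(b)} ∧ dx_{(c)} with (a < b < c) sorted:
  d(y*z) includes (∂/∂z)(y*z) dz = (y) dz, which multiplied by dx ∧ dy gives (y) dx ∧ dy ∧ dz
  d(x*(-x - 2*y - 3*z)) includes (∂/∂y)(x*(-x - 2*y - 3*z)) dy = (-2*x) dy, which multiplied by dx ∧ dz gives (2*x) dx ∧ dy ∧ dz
  d(-2*x*z) includes (∂/∂x)(-2*x*z) dx = (-2*z) dx, which multiplied by dy ∧ dz gives (-2*z) dx ∧ dy ∧ dz
Collecting like 3-forms: d(omega) = (2*x + y - 2*z) dx ∧ dy ∧ dz.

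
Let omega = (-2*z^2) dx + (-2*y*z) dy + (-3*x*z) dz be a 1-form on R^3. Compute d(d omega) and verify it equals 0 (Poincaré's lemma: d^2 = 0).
d(d omega) = 0

Step 1: d omega = sum_{i<j} (∂f_j/∂x_i - ∂f_i/∂x_j) dx_i ∧ dx_j:
  coeff of dx ∧ dy: 0
  coeff of dx ∧ dz: z
  coeff of dy ∧ dz: 2*y
Step 2: Apply d again to each 2-form coefficient. The only possible 3-form in R^3 is dx ∧ dy ∧ dz, with coefficient
  ∂(coeff of dy∧dz)/∂x - ∂(coeff of dx∧dz)/∂y + ∂(coeff of dx∧dy)/∂z
  = ∂/∂x (2*y) - ∂/∂y (z) + ∂/∂z (0).
Each of these terms simplifies to sums of mixed partials that cancel in pairs. The result is 0 (by equality of mixed partials for smooth functions — Schwarz / Clairaut).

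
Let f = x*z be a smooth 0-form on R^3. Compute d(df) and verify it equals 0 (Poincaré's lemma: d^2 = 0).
d(df) = 0

Step 1: df = sum_i (∂f/∂x_i) dx_i = (z) dx + (0) dy + (x) dz.
Step 2: Apply d again. Using the 1-form formula, the coefficient of dx ∧ dy in d(df) is ∂^2 f/∂x ∂y - ∂^2 f/∂y ∂x = (0) - (0) = 0 (equality of mixed partials for smooth f).
Similarly for dx ∧ dz and dy ∧ dz — all coefficients vanish. So d(df) = 0.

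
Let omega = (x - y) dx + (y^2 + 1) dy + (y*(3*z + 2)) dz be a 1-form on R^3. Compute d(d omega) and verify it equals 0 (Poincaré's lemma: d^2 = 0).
d(d omega) = 0

Step 1: d omega = sum_{i<j} (∂f_j/∂x_i - ∂f_i/∂x_j) dx_i ∧ dx_j:
  coeff of dx ∧ dy: 1
  coeff of dx ∧ dz: 0
  coeff of dy ∧ dz: 3*z + 2
Step 2: Apply d again to each 2-form coefficient. The only possible 3-form in R^3 is dx ∧ dy ∧ dz, with coefficient
  ∂(coeff of dy∧dz)/∂x - ∂(coeff of dx∧dz)/∂y + ∂(coeff of dx∧dy)/∂z
  = ∂/∂x (3*z + 2) - ∂/∂y (0) + ∂/∂z (1).
Each of these terms simplifies to sums of mixed partials that cancel in pairs. The result is 0 (by equality of mixed partials for smooth functions — Schwarz / Clairaut).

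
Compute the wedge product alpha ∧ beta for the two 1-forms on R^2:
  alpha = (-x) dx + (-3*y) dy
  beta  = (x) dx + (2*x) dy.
alpha ∧ beta = (x*(-2*x + 3*y)) dx ∧ dy

Distribute the wedge, using dx_i ∧ dx_j = -dx_j ∧ dx_i and dx_i ∧ dx_i = 0. For each pair (i, j) with i < j, the coefficient of dx_i ∧ dx_j in alpha ∧ beta is (alpha_i * beta_j - alpha_j * beta_i). Collecting: alpha ∧ beta = (x*(-2*x + 3*y)) dx ∧ dy.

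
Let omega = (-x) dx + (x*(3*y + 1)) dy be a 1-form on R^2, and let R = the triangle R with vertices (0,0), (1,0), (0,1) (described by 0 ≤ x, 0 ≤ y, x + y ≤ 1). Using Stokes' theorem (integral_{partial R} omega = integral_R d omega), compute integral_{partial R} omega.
integral_(partial R) omega = 1

Stokes: integral_partial_R omega = integral_R d omega with d omega = (∂Q/∂x - ∂P/∂y) dx ∧ dy.
  ∂Q/∂x = 3*y + 1
  ∂P/∂y = 0
  integrand = ∂Q/∂x - ∂P/∂y = 3*y + 1.
Integrating over R: integral_0^1 integral_0^{1-x} (3*y + 1) dy dx = 1.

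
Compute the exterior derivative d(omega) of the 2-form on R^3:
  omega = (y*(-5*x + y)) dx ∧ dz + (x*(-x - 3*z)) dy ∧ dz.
d(omega) = (3*x - 2*y - 3*z) dx ∧ dy ∧ dz

For a 2-form omega = sum_{i<j} g_{ij} dx_i ∧ dx_j, the exterior derivative is
  d(omega) = sum_{i<j} d(g_{ij}) ∧ dx_i ∧ dx_j = sum_{i<j, k} (∂g_{ij}/∂x_k) dx_k ∧ dx_i ∧ dx_j.
Expand each term, using dx_k ∧ dx_i ∧ dx_j = sgn(permutation) dx_{(a)} ∧ dx_{(b)} ∧ dx_{(c)} with (a < b < c) sorted:
  d(y*(-5*x + y)) includes (∂/∂y)(y*(-5*x + y)) dy = (-5*x + 2*y) dy, which multiplied by dx ∧ dz gives (5*x - 2*y) dx ∧ dy ∧ dz
  d(x*(-x - 3*z)) includes (∂/∂x)(x*(-x - 3*z)) dx = (-2*x - 3*z) dx, which multiplied by dy ∧ dz gives (-2*x - 3*z) dx ∧ dy ∧ dz
Collecting like 3-forms: d(omega) = (3*x - 2*y - 3*z) dx ∧ dy ∧ dz.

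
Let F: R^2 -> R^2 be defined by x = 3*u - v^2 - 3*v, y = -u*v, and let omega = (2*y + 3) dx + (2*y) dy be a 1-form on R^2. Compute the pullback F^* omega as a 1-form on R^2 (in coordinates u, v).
F^* omega = (2*u*v^2 - 6*u*v + 9) du + (2*u^2*v + 4*u*v^2 + 6*u*v - 6*v - 9) dv

Using F^*(f dg) = (f ∘ F) d(g ∘ F), substitute each coordinate x_i by F_i(u, v) in f_i, and replace dx_i by d F_i = (∂F_i/∂u) du + (∂F_i/∂v) dv.
  For the x component: f_1(F) = -2*u*v + 3; d F_1 = (3) du + (-2*v - 3) dv
  For the y component: f_2(F) = -2*u*v; d F_2 = (-v) du + (-u) dv
Combining and collecting du, dv coefficients:
  coeff of du: 2*u*v^2 - 6*u*v + 9
  coeff of dv: 2*u^2*v + 4*u*v^2 + 6*u*v - 6*v - 9
F^* omega = (2*u*v^2 - 6*u*v + 9) du + (2*u^2*v + 4*u*v^2 + 6*u*v - 6*v - 9) dv.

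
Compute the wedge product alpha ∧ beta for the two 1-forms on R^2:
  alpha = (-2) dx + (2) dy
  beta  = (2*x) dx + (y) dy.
alpha ∧ beta = (-4*x - 2*y) dx ∧ dy

Distribute the wedge, using dx_i ∧ dx_j = -dx_j ∧ dx_i and dx_i ∧ dx_i = 0. For each pair (i, j) with i < j, the coefficient of dx_i ∧ dx_j in alpha ∧ beta is (alpha_i * beta_j - alpha_j * beta_i). Collecting: alpha ∧ beta = (-4*x - 2*y) dx ∧ dy.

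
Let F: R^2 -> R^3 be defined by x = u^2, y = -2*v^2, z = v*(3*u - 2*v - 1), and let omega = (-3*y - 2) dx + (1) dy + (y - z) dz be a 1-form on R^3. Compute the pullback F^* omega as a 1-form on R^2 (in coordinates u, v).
F^* omega = (3*u*v^2 - 4*u + 3*v^2) du + (v*(-9*u^2 + 12*u*v + 6*u - 4*v - 5)) dv

Using F^*(f dg) = (f ∘ F) d(g ∘ F), substitute each coordinate x_i by F_i(u, v) in f_i, and replace dx_i by d F_i = (∂F_i/∂u) du + (∂F_i/∂v) dv.
  For the x component: f_1(F) = 6*v^2 - 2; d F_1 = (2*u) du + (0) dv
  For the y component: f_2(F) = 1; d F_2 = (0) du + (-4*v) dv
  For the z component: f_3(F) = v*(1 - 3*u); d F_3 = (3*v) du + (3*u - 4*v - 1) dv
Combining and collecting du, dv coefficients:
  coeff of du: 3*u*v^2 - 4*u + 3*v^2
  coeff of dv: v*(-9*u^2 + 12*u*v + 6*u - 4*v - 5)
F^* omega = (3*u*v^2 - 4*u + 3*v^2) du + (v*(-9*u^2 + 12*u*v + 6*u - 4*v - 5)) dv.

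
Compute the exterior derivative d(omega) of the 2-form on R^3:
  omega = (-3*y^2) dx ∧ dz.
d(omega) = (6*y) dx ∧ dy ∧ dz

For a 2-form omega = sum_{i<j} g_{ij} dx_i ∧ dx_j, the exterior derivative is
  d(omega) = sum_{i<j} d(g_{ij}) ∧ dx_i ∧ dx_j = sum_{i<j, k} (∂g_{ij}/∂x_k) dx_k ∧ dx_i ∧ dx_j.
Expand each term, using dx_k ∧ dx_i ∧ dx_j = sgn(permutation) dx_{(a)} ∧ dx_{(b)} ∧ dx_{(c)} with (a < b < c) sorted:
  d(-3*y^2) includes (∂/∂y)(-3*y^2) dy = (-6*y) dy, which multiplied by dx ∧ dz gives (6*y) dx ∧ dy ∧ dz
Collecting like 3-forms: d(omega) = (6*y) dx ∧ dy ∧ dz.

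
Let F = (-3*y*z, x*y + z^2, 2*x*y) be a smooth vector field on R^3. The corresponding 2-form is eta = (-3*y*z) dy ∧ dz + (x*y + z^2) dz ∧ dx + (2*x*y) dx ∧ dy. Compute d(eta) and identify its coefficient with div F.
d(eta) = (x) dx ∧ dy ∧ dz; div F = x

For a 2-form in R^3 of the form above, applying d gives a 3-form with coefficient ∂P/∂x + ∂Q/∂y + ∂R/∂z:
  ∂P/∂x = 0
  ∂Q/∂y = x
  ∂R/∂z = 0
Sum = x, which is exactly div F.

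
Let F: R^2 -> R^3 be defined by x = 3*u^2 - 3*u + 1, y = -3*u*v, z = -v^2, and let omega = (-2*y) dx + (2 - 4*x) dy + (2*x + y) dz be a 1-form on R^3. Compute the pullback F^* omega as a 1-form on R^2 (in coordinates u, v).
F^* omega = (6*v*(12*u^2 - 9*u + 1)) du + (36*u^3 - 12*u^2*v - 36*u^2 + 6*u*v^2 + 12*u*v + 6*u - 4*v) dv

Using F^*(f dg) = (f ∘ F) d(g ∘ F), substitute each coordinate x_i by F_i(u, v) in f_i, and replace dx_i by d F_i = (∂F_i/∂u) du + (∂F_i/∂v) dv.
  For the x component: f_1(F) = 6*u*v; d F_1 = (6*u - 3) du + (0) dv
  For the y component: f_2(F) = -12*u^2 + 12*u - 2; d F_2 = (-3*v) du + (-3*u) dv
  For the z component: f_3(F) = 6*u^2 - 3*u*v - 6*u + 2; d F_3 = (0) du + (-2*v) dv
Combining and collecting du, dv coefficients:
  coeff of du: 6*v*(12*u^2 - 9*u + 1)
  coeff of dv: 36*u^3 - 12*u^2*v - 36*u^2 + 6*u*v^2 + 12*u*v + 6*u - 4*v
F^* omega = (6*v*(12*u^2 - 9*u + 1)) du + (36*u^3 - 12*u^2*v - 36*u^2 + 6*u*v^2 + 12*u*v + 6*u - 4*v) dv.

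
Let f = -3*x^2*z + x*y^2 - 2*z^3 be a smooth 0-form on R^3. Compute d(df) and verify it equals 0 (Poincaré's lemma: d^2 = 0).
d(df) = 0

Step 1: df = sum_i (∂f/∂x_i) dx_i = (-6*x*z + y^2) dx + (2*x*y) dy + (-3*x^2 - 6*z^2) dz.
Step 2: Apply d again. Using the 1-form formula, the coefficient of dx ∧ dy in d(df) is ∂^2 f/∂x ∂y - ∂^2 f/∂y ∂x = (2*y) - (2*y) = 0 (equality of mixed partials for smooth f).
Similarly for dx ∧ dz and dy ∧ dz — all coefficients vanish. So d(df) = 0.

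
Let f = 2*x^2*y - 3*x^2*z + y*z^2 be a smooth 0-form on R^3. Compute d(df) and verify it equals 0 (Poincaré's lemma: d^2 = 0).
d(df) = 0

Step 1: df = sum_i (∂f/∂x_i) dx_i = (2*x*(2*y - 3*z)) dx + (2*x^2 + z^2) dy + (-3*x^2 + 2*y*z) dz.
Step 2: Apply d again. Using the 1-form formula, the coefficient of dx ∧ dy in d(df) is ∂^2 f/∂x ∂y - ∂^2 f/∂y ∂x = (4*x) - (4*x) = 0 (equality of mixed partials for smooth f).
Similarly for dx ∧ dz and dy ∧ dz — all coefficients vanish. So d(df) = 0.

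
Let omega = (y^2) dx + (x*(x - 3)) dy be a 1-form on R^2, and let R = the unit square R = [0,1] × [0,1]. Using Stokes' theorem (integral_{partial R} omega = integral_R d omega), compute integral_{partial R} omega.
integral_(partial R) omega = -3

Stokes: integral_partial_R omega = integral_R d omega with d omega = (∂Q/∂x - ∂P/∂y) dx ∧ dy.
  ∂Q/∂x = 2*x - 3
  ∂P/∂y = 2*y
  integrand = ∂Q/∂x - ∂P/∂y = 2*x - 2*y - 3.
Integrating over R: integral_0^1 integral_0^1 (2*x - 2*y - 3) dx dy = -3.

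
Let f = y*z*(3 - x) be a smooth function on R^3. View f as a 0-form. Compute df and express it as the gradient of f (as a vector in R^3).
df = (-y*z) dx + (z*(3 - x)) dy + (y*(3 - x)) dz; grad f = (-y*z, z*(3 - x), y*(3 - x))

For a 0-form f, d f = (∂f/∂x) dx + (∂f/∂y) dy + (∂f/∂z) dz. The components of the vector representation are exactly the entries of grad f in Cartesian coordinates:
  ∂f/∂x = -y*z
  ∂f/∂y = z*(3 - x)
  ∂f/∂z = y*(3 - x).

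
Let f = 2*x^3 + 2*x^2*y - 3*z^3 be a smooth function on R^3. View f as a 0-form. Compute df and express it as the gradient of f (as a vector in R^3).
df = (2*x*(3*x + 2*y)) dx + (2*x^2) dy + (-9*z^2) dz; grad f = (2*x*(3*x + 2*y), 2*x^2, -9*z^2)

For a 0-form f, d f = (∂f/∂x) dx + (∂f/∂y) dy + (∂f/∂z) dz. The components of the vector representation are exactly the entries of grad f in Cartesian coordinates:
  ∂f/∂x = 2*x*(3*x + 2*y)
  ∂f/∂y = 2*x^2
  ∂f/∂z = -9*z^2.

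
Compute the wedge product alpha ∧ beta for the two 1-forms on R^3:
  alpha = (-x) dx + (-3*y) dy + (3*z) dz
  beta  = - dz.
alpha ∧ beta = (x) dx ∧ dz + (3*y) dy ∧ dz

Distribute the wedge, using dx_i ∧ dx_j = -dx_j ∧ dx_i and dx_i ∧ dx_i = 0. For each pair (i, j) with i < j, the coefficient of dx_i ∧ dx_j in alpha ∧ beta is (alpha_i * beta_j - alpha_j * beta_i). Collecting: alpha ∧ beta = (x) dx ∧ dz + (3*y) dy ∧ dz.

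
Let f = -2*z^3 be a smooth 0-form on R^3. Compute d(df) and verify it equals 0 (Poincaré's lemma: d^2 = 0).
d(df) = 0

Step 1: df = sum_i (∂f/∂x_i) dx_i = (0) dx + (0) dy + (-6*z^2) dz.
Step 2: Apply d again. Using the 1-form formula, the coefficient of dx ∧ dy in d(df) is ∂^2 f/∂x ∂y - ∂^2 f/∂y ∂x = (0) - (0) = 0 (equality of mixed partials for smooth f).
Similarly for dx ∧ dz and dy ∧ dz — all coefficients vanish. So d(df) = 0.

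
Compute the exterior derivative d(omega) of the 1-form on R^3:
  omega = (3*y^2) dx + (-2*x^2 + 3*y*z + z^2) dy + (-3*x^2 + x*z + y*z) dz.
d(omega) = (-4*x - 6*y) dx ∧ dy + (-6*x + z) dx ∧ dz + (-3*y - z) dy ∧ dz

For a 1-form omega = sum_i f_i dx_i, the exterior derivative is
  d(omega) = sum_{i < j} (∂f_j/∂x_i - ∂f_i/∂x_j) dx_i ∧ dx_j.
  coefficient of dx ∧ dy: ∂f_2/∂x - ∂f_1/∂y = ∂(-2*x^2 + 3*y*z + z^2)/∂x - ∂(3*y^2)/∂y = -4*x - 6*y
  coefficient of dx ∧ dz: ∂f_3/∂x - ∂f_1/∂z = ∂(-3*x^2 + x*z + y*z)/∂x - ∂(3*y^2)/∂z = -6*x + z
  coefficient of dy ∧ dz: ∂f_3/∂y - ∂f_2/∂z = ∂(-3*x^2 + x*z + y*z)/∂y - ∂(-2*x^2 + 3*y*z + z^2)/∂z = -3*y - z
Assembling: d(omega) = (-4*x - 6*y) dx ∧ dy + (-6*x + z) dx ∧ dz + (-3*y - z) dy ∧ dz.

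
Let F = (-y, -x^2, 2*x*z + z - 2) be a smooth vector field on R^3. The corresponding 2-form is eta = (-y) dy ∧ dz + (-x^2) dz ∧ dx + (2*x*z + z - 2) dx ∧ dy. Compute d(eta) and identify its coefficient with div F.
d(eta) = (2*x + 1) dx ∧ dy ∧ dz; div F = 2*x + 1

For a 2-form in R^3 of the form above, applying d gives a 3-form with coefficient ∂P/∂x + ∂Q/∂y + ∂R/∂z:
  ∂P/∂x = 0
  ∂Q/∂y = 0
  ∂R/∂z = 2*x + 1
Sum = 2*x + 1, which is exactly div F.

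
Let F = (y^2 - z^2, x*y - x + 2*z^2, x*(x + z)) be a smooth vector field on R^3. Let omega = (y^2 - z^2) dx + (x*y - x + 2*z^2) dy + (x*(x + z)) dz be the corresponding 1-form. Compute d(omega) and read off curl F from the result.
d(omega) = (-4*z) dy ∧ dz + (-2*x - 3*z) dz ∧ dx + (-y - 1) dx ∧ dy; curl F = (-4*z, -2*x - 3*z, -y - 1)

d omega = sum_{i<j} (∂f_j/∂x_i - ∂f_i/∂x_j) dx_i ∧ dx_j. Under the identification (dy ∧ dz, dz ∧ dx, dx ∧ dy) ↔ (e_x, e_y, e_z), the coefficients are exactly the components of curl F. Compute:
  ∂R/∂y - ∂Q/∂z = (0) - (4*z) = -4*z
  ∂P/∂z - ∂R/∂x = (-2*z) - (2*x + z) = -2*x - 3*z
  ∂Q/∂x - ∂P/∂y = (y - 1) - (2*y) = -y - 1.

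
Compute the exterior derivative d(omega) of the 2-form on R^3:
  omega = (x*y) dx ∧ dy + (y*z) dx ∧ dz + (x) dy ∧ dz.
d(omega) = (1 - z) dx ∧ dy ∧ dz

For a 2-form omega = sum_{i<j} g_{ij} dx_i ∧ dx_j, the exterior derivative is
  d(omega) = sum_{i<j} d(g_{ij}) ∧ dx_i ∧ dx_j = sum_{i<j, k} (∂g_{ij}/∂x_k) dx_k ∧ dx_i ∧ dx_j.
Expand each term, using dx_k ∧ dx_i ∧ dx_j = sgn(permutation) dx_{(a)} ∧ dx_{(b)} ∧ dx_{(c)} with (a < b < c) sorted:
  d(y*z) includes (∂/∂y)(y*z) dy = (z) dy, which multiplied by dx ∧ dz gives (-z) dx ∧ dy ∧ dz
  d(x) includes (∂/∂x)(x) dx = (1) dx, which multiplied by dy ∧ dz gives (1) dx ∧ dy ∧ dz
Collecting like 3-forms: d(omega) = (1 - z) dx ∧ dy ∧ dz.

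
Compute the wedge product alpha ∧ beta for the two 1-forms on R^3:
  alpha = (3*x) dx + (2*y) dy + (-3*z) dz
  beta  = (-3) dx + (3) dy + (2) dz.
alpha ∧ beta = (9*x + 6*y) dx ∧ dy + (6*x - 9*z) dx ∧ dz + (4*y + 9*z) dy ∧ dz

Distribute the wedge, using dx_i ∧ dx_j = -dx_j ∧ dx_i and dx_i ∧ dx_i = 0. For each pair (i, j) with i < j, the coefficient of dx_i ∧ dx_j in alpha ∧ beta is (alpha_i * beta_j - alpha_j * beta_i). Collecting: alpha ∧ beta = (9*x + 6*y) dx ∧ dy + (6*x - 9*z) dx ∧ dz + (4*y + 9*z) dy ∧ dz.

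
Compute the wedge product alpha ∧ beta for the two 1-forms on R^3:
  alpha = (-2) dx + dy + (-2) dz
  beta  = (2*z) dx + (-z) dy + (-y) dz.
alpha ∧ beta = (2*y + 4*z) dx ∧ dz + (-y - 2*z) dy ∧ dz

Distribute the wedge, using dx_i ∧ dx_j = -dx_j ∧ dx_i and dx_i ∧ dx_i = 0. For each pair (i, j) with i < j, the coefficient of dx_i ∧ dx_j in alpha ∧ beta is (alpha_i * beta_j - alpha_j * beta_i). Collecting: alpha ∧ beta = (2*y + 4*z) dx ∧ dz + (-y - 2*z) dy ∧ dz.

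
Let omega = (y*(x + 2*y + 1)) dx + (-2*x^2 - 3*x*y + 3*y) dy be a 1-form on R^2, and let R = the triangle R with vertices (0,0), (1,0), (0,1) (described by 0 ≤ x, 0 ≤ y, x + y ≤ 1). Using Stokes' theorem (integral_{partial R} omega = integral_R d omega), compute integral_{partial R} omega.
integral_(partial R) omega = -5/2

Stokes: integral_partial_R omega = integral_R d omega with d omega = (∂Q/∂x - ∂P/∂y) dx ∧ dy.
  ∂Q/∂x = -4*x - 3*y
  ∂P/∂y = x + 4*y + 1
  integrand = ∂Q/∂x - ∂P/∂y = -5*x - 7*y - 1.
Integrating over R: integral_0^1 integral_0^{1-x} (-5*x - 7*y - 1) dy dx = -5/2.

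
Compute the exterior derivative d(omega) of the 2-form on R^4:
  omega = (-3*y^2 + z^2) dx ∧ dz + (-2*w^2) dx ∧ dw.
d(omega) = (6*y) dx ∧ dy ∧ dz

For a 2-form omega = sum_{i<j} g_{ij} dx_i ∧ dx_j, the exterior derivative is
  d(omega) = sum_{i<j} d(g_{ij}) ∧ dx_i ∧ dx_j = sum_{i<j, k} (∂g_{ij}/∂x_k) dx_k ∧ dx_i ∧ dx_j.
Expand each term, using dx_k ∧ dx_i ∧ dx_j = sgn(permutation) dx_{(a)} ∧ dx_{(b)} ∧ dx_{(c)} with (a < b < c) sorted:
  d(-3*y^2 + z^2) includes (∂/∂y)(-3*y^2 + z^2) dy = (-6*y) dy, which multiplied by dx ∧ dz gives (6*y) dx ∧ dy ∧ dz
Collecting like 3-forms: d(omega) = (6*y) dx ∧ dy ∧ dz.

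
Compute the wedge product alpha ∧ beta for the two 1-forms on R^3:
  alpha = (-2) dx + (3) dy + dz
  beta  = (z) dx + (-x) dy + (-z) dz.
alpha ∧ beta = (2*x - 3*z) dx ∧ dy + (z) dx ∧ dz + (x - 3*z) dy ∧ dz

Distribute the wedge, using dx_i ∧ dx_j = -dx_j ∧ dx_i and dx_i ∧ dx_i = 0. For each pair (i, j) with i < j, the coefficient of dx_i ∧ dx_j in alpha ∧ beta is (alpha_i * beta_j - alpha_j * beta_i). Collecting: alpha ∧ beta = (2*x - 3*z) dx ∧ dy + (z) dx ∧ dz + (x - 3*z) dy ∧ dz.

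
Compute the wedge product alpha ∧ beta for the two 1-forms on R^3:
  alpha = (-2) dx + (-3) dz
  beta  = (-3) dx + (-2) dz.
alpha ∧ beta = (-5) dx ∧ dz

Distribute the wedge, using dx_i ∧ dx_j = -dx_j ∧ dx_i and dx_i ∧ dx_i = 0. For each pair (i, j) with i < j, the coefficient of dx_i ∧ dx_j in alpha ∧ beta is (alpha_i * beta_j - alpha_j * beta_i). Collecting: alpha ∧ beta = (-5) dx ∧ dz.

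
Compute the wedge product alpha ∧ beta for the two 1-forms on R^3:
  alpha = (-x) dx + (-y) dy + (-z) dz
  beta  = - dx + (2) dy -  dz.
alpha ∧ beta = (-2*x - y) dx ∧ dy + (x - z) dx ∧ dz + (y + 2*z) dy ∧ dz

Distribute the wedge, using dx_i ∧ dx_j = -dx_j ∧ dx_i and dx_i ∧ dx_i = 0. For each pair (i, j) with i < j, the coefficient of dx_i ∧ dx_j in alpha ∧ beta is (alpha_i * beta_j - alpha_j * beta_i). Collecting: alpha ∧ beta = (-2*x - y) dx ∧ dy + (x - z) dx ∧ dz + (y + 2*z) dy ∧ dz.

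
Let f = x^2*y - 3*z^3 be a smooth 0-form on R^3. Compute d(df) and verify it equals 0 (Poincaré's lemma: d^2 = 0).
d(df) = 0

Step 1: df = sum_i (∂f/∂x_i) dx_i = (2*x*y) dx + (x^2) dy + (-9*z^2) dz.
Step 2: Apply d again. Using the 1-form formula, the coefficient of dx ∧ dy in d(df) is ∂^2 f/∂x ∂y - ∂^2 f/∂y ∂x = (2*x) - (2*x) = 0 (equality of mixed partials for smooth f).
Similarly for dx ∧ dz and dy ∧ dz — all coefficients vanish. So d(df) = 0.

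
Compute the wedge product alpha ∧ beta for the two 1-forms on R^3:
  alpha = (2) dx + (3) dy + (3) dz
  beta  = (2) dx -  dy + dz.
alpha ∧ beta = (-8) dx ∧ dy + (-4) dx ∧ dz + (6) dy ∧ dz

Distribute the wedge, using dx_i ∧ dx_j = -dx_j ∧ dx_i and dx_i ∧ dx_i = 0. For each pair (i, j) with i < j, the coefficient of dx_i ∧ dx_j in alpha ∧ beta is (alpha_i * beta_j - alpha_j * beta_i). Collecting: alpha ∧ beta = (-8) dx ∧ dy + (-4) dx ∧ dz + (6) dy ∧ dz.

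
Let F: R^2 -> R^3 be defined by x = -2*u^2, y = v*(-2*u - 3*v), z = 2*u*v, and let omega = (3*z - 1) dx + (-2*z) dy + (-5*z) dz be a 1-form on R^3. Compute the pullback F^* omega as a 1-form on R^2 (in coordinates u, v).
F^* omega = (4*u*(-6*u*v - 3*v^2 + 1)) du + (12*u*v*(-u + 2*v)) dv

Using F^*(f dg) = (f ∘ F) d(g ∘ F), substitute each coordinate x_i by F_i(u, v) in f_i, and replace dx_i by d F_i = (∂F_i/∂u) du + (∂F_i/∂v) dv.
  For the x component: f_1(F) = 6*u*v - 1; d F_1 = (-4*u) du + (0) dv
  For the y component: f_2(F) = -4*u*v; d F_2 = (-2*v) du + (-2*u - 6*v) dv
  For the z component: f_3(F) = -10*u*v; d F_3 = (2*v) du + (2*u) dv
Combining and collecting du, dv coefficients:
  coeff of du: 4*u*(-6*u*v - 3*v^2 + 1)
  coeff of dv: 12*u*v*(-u + 2*v)
F^* omega = (4*u*(-6*u*v - 3*v^2 + 1)) du + (12*u*v*(-u + 2*v)) dv.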